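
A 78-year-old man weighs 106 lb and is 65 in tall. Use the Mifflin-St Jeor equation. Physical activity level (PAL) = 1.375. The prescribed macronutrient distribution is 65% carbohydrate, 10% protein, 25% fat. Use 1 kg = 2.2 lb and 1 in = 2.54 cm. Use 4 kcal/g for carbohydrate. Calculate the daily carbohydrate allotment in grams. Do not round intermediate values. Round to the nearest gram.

Convert to metric: weight = 106 ÷ 2.2 = 48.1818 kg; height = 65 × 2.54 = 165.1 cm.
Mifflin-St Jeor (male): BMR = 10(48.1818) + 6.25(165.1) − 5(78) + 5 = 481.8182 + 1031.875 − 390 + 5 = 1128.6932 kcal/day.
TEE = 1128.6932 × 1.375 = 1551.9531 kcal/day.
Carbohydrate energy = 65% × 1551.9531 = 1008.7695 kcal.
Carbohydrate = 1008.7695 ÷ 4 kcal/g = 252.1924 g.

252 g/day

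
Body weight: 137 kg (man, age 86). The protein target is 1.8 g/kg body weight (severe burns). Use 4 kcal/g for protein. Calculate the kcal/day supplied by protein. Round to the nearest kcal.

986 kcal/day

Protein = 1.8 g/kg × 137 kg = 246.6 g/day.
Protein energy = 246.6 g × 4 kcal/g = 986.4 kcal/day.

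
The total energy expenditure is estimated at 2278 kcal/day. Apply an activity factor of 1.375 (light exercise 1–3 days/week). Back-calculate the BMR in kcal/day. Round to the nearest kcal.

BMR = TEE ÷ activity factor = 2278 ÷ 1.375 = 1656.7273 kcal/day.

1657 kcal/day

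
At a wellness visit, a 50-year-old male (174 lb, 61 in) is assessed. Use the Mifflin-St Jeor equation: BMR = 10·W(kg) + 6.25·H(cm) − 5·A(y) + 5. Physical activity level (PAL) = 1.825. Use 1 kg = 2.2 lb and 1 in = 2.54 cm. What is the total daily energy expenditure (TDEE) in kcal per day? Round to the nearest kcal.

Convert to metric: weight = 174 ÷ 2.2 = 79.0909 kg; height = 61 × 2.54 = 154.94 cm.
Mifflin-St Jeor (male): BMR = 10(79.0909) + 6.25(154.94) − 5(50) + 5 = 790.9091 + 968.375 − 250 + 5 = 1514.2841 kcal/day.
TEE = BMR × activity factor = 1514.2841 × 1.825 = 2763.5685 kcal/day.

2764 kcal per day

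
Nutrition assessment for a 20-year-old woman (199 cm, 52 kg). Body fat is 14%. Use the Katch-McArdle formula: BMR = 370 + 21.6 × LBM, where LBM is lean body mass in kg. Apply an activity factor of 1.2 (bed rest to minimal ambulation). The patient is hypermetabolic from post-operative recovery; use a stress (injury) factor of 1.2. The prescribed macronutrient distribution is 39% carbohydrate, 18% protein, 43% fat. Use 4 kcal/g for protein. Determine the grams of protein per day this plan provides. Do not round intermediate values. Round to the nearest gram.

87 g/day

LBM = 52 × (1 − 0.14) = 44.72 kg. Katch-McArdle: BMR = 370 + 21.6 × 44.72 = 1335.952 kcal/day.
TEE = 1335.952 × 1.2 = 1603.1424 kcal/day.
With stress factor 1.2: 1603.1424 × 1.2 = 1923.7709 kcal/day.
Protein energy = 18% × 1923.7709 = 346.2788 kcal.
Protein = 346.2788 ÷ 4 kcal/g = 86.5697 g.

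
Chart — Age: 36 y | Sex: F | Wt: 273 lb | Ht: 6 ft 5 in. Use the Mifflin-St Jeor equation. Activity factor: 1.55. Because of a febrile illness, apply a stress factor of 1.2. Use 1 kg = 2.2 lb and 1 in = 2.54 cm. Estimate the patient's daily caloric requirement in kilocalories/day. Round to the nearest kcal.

Convert to metric: weight = 273 ÷ 2.2 = 124.0909 kg; height = (6×12 + 5) × 2.54 = 77 × 2.54 = 195.58 cm.
Mifflin-St Jeor (female): BMR = 10(124.0909) + 6.25(195.58) − 5(36) − 161 = 1240.9091 + 1222.375 − 180 − 161 = 2122.2841 kcal/day.
TEE = BMR × activity factor = 2122.2841 × 1.55 = 3289.5403 kcal/day.
Apply stress factor: 3289.5403 × 1.2 = 3947.4484 kcal/day.

3947 kilocalories/day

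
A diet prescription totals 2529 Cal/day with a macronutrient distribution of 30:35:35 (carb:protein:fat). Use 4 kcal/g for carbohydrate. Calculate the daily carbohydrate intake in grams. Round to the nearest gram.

190 g/day

Carbohydrate energy = 30% × 2529 = 758.7 kcal.
At 4 kcal/g: 758.7 ÷ 4 = 189.675 g.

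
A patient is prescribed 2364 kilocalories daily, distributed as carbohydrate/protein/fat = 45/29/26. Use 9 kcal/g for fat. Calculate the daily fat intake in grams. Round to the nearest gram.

68 g/day

Fat energy = 26% × 2364 = 614.64 kcal.
At 9 kcal/g: 614.64 ÷ 9 = 68.2933 g.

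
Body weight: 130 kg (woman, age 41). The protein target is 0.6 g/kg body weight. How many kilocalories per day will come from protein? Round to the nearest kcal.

312 kcal/day

Protein = 0.6 g/kg × 130 kg = 78 g/day.
Protein energy = 78 g × 4 kcal/g = 312 kcal/day.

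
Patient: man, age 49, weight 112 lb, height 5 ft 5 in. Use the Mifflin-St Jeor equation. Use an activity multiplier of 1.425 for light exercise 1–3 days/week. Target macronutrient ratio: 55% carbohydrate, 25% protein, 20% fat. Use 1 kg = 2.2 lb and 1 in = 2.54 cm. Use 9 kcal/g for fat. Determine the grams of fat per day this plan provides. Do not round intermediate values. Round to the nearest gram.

41 g/day

Convert to metric: weight = 112 ÷ 2.2 = 50.9091 kg; height = (5×12 + 5) × 2.54 = 65 × 2.54 = 165.1 cm.
Mifflin-St Jeor (male): BMR = 10(50.9091) + 6.25(165.1) − 5(49) + 5 = 509.0909 + 1031.875 − 245 + 5 = 1300.9659 kcal/day.
TEE = 1300.9659 × 1.425 = 1853.8764 kcal/day.
Fat energy = 20% × 1853.8764 = 370.7753 kcal.
Fat = 370.7753 ÷ 9 kcal/g = 41.1973 g.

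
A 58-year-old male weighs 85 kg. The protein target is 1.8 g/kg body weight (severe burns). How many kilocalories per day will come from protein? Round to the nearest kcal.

Protein = 1.8 g/kg × 85 kg = 153 g/day.
Protein energy = 153 g × 4 kcal/g = 612 kcal/day.

612 kcal/day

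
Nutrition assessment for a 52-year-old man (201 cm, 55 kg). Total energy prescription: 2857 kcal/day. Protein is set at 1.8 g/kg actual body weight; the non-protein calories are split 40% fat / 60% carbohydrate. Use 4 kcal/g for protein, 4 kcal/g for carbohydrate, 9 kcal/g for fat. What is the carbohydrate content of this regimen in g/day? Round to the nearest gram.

369 g/day

Protein = 1.8 × 55 = 99 g → 99 × 4 = 396 kcal.
Non-protein calories = 2857 − 396 = 2461 kcal.
Fat: 40% × 2461 = 984.4 kcal; carbohydrate: 1476.6 kcal.
Carbohydrate: 1476.6 kcal ÷ 4 kcal/g = 369.15 g.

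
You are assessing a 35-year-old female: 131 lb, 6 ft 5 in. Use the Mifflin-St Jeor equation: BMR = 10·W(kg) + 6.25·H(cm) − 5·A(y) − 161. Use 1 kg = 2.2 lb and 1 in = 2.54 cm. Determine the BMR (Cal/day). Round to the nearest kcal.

Convert to metric: weight = 131 ÷ 2.2 = 59.5455 kg; height = (6×12 + 5) × 2.54 = 77 × 2.54 = 195.58 cm.
Mifflin-St Jeor (female): BMR = 10(59.5455) + 6.25(195.58) − 5(35) − 161 = 595.4545 + 1222.375 − 175 − 161 = 1481.8295 kcal/day.

1482 Cal/day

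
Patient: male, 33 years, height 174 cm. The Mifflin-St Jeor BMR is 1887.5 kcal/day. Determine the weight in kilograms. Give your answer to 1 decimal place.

96.0 kg

1887.5 = 10·W + 6.25(174) − 5(33) + 5
10·W = 1887.5 − 927.5 = 960, so W = 96 kg.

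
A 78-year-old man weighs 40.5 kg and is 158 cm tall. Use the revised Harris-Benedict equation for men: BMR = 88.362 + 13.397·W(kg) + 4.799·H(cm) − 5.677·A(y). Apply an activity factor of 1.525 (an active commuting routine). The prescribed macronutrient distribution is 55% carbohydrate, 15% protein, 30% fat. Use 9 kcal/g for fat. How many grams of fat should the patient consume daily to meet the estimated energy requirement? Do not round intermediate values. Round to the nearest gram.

48 g/day

Harris-Benedict: BMR = 88.362 + 13.397(40.5) + 4.799(158) − 5.677(78) = 946.3765 kcal/day.
TEE = 946.3765 × 1.525 = 1443.2242 kcal/day.
Fat energy = 30% × 1443.2242 = 432.9672 kcal.
Fat = 432.9672 ÷ 9 kcal/g = 48.1075 g.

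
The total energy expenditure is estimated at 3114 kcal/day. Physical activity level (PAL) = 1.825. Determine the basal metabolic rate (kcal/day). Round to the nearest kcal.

1706 kcal/day

BMR = TEE ÷ activity factor = 3114 ÷ 1.825 = 1706.3014 kcal/day.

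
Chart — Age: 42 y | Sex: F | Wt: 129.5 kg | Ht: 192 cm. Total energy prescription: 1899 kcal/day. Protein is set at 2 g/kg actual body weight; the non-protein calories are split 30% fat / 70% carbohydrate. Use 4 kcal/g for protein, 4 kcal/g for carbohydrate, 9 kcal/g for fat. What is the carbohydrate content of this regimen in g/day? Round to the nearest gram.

Protein = 2 × 129.5 = 259 g → 259 × 4 = 1036 kcal.
Non-protein calories = 1899 − 1036 = 863 kcal.
Fat: 30% × 863 = 258.9 kcal; carbohydrate: 604.1 kcal.
Carbohydrate: 604.1 kcal ÷ 4 kcal/g = 151.025 g.

151 g/day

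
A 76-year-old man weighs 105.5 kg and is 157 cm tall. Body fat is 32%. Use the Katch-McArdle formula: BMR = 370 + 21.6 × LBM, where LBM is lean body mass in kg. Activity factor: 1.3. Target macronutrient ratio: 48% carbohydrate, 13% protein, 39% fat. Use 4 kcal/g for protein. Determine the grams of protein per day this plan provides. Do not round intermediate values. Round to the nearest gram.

81 g/day

LBM = 105.5 × (1 − 0.32) = 71.74 kg. Katch-McArdle: BMR = 370 + 21.6 × 71.74 = 1919.584 kcal/day.
TEE = 1919.584 × 1.3 = 2495.4592 kcal/day.
Protein energy = 13% × 2495.4592 = 324.4097 kcal.
Protein = 324.4097 ÷ 4 kcal/g = 81.1024 g.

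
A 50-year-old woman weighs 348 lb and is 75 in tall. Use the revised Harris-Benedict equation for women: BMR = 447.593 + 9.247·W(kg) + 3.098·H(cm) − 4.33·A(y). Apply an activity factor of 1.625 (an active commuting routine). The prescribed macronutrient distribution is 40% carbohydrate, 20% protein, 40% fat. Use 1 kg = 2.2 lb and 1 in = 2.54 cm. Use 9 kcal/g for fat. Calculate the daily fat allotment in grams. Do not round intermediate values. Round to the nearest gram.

165 g/day

Convert to metric: weight = 348 ÷ 2.2 = 158.1818 kg; height = 75 × 2.54 = 190.5 cm.
Harris-Benedict: BMR = 447.593 + 9.247(158.1818) + 3.098(190.5) − 4.33(50) = 2283.9693 kcal/day.
TEE = 2283.9693 × 1.625 = 3711.4501 kcal/day.
Fat energy = 40% × 3711.4501 = 1484.58 kcal.
Fat = 1484.58 ÷ 9 kcal/g = 164.9533 g.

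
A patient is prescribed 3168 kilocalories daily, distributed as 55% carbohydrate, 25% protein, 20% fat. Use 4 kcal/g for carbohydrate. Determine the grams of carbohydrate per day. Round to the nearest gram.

Carbohydrate energy = 55% × 3168 = 1742.4 kcal.
At 4 kcal/g: 1742.4 ÷ 4 = 435.6 g.

436 g/day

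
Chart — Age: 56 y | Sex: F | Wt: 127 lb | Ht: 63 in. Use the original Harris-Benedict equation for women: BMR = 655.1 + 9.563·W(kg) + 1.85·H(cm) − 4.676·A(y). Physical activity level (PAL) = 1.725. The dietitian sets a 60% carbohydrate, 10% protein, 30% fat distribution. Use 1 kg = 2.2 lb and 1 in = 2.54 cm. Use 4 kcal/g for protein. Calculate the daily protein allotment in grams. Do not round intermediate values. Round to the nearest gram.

54 g/day

Convert to metric: weight = 127 ÷ 2.2 = 57.7273 kg; height = 63 × 2.54 = 160.02 cm.
Harris-Benedict: BMR = 655.1 + 9.563(57.7273) + 1.85(160.02) − 4.676(56) = 1241.3269 kcal/day.
TEE = 1241.3269 × 1.725 = 2141.2889 kcal/day.
Protein energy = 10% × 2141.2889 = 214.1289 kcal.
Protein = 214.1289 ÷ 4 kcal/g = 53.5322 g.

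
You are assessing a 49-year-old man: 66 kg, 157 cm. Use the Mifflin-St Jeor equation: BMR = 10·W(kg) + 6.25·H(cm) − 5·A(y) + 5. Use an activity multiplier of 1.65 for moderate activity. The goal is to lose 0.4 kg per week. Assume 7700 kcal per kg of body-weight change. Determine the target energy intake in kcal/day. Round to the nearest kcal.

Mifflin-St Jeor (male): BMR = 10(66) + 6.25(157) − 5(49) + 5 = 660 + 981.25 − 245 + 5 = 1401.25 kcal/day.
TEE = 1401.25 × 1.65 = 2312.0625 kcal/day.
Required daily deficit = 0.4 × 7700 ÷ 7 = 440 kcal/day.
Target intake = 2312.0625 − 440 = 1872.0625 kcal/day.

1872 kcal/day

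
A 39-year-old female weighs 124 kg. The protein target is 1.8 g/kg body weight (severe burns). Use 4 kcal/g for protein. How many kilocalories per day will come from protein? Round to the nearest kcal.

Protein = 1.8 g/kg × 124 kg = 223.2 g/day.
Protein energy = 223.2 g × 4 kcal/g = 892.8 kcal/day.

893 kcal/day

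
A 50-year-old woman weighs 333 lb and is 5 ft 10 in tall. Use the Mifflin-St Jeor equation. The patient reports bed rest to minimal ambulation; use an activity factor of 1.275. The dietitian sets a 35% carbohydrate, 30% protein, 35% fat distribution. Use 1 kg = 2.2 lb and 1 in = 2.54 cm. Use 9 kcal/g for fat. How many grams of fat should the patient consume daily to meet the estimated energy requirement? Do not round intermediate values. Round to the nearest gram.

110 g/day

Convert to metric: weight = 333 ÷ 2.2 = 151.3636 kg; height = (5×12 + 10) × 2.54 = 70 × 2.54 = 177.8 cm.
Mifflin-St Jeor (female): BMR = 10(151.3636) + 6.25(177.8) − 5(50) − 161 = 1513.6364 + 1111.25 − 250 − 161 = 2213.8864 kcal/day.
TEE = 2213.8864 × 1.275 = 2822.7051 kcal/day.
Fat energy = 35% × 2822.7051 = 987.9468 kcal.
Fat = 987.9468 ÷ 9 kcal/g = 109.7719 g.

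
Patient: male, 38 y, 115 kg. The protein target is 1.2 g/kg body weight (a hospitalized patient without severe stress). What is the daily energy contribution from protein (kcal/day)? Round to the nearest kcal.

552 kcal/day

Protein = 1.2 g/kg × 115 kg = 138 g/day.
Protein energy = 138 g × 4 kcal/g = 552 kcal/day.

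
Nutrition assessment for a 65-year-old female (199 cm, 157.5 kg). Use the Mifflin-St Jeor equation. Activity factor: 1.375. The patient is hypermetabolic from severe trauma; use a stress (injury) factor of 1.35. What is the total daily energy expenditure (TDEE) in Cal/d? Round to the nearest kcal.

Mifflin-St Jeor (female): BMR = 10(157.5) + 6.25(199) − 5(65) − 161 = 1575 + 1243.75 − 325 − 161 = 2332.75 kcal/day.
TEE = BMR × activity factor = 2332.75 × 1.375 = 3207.5313 kcal/day.
Apply stress factor: 3207.5313 × 1.35 = 4330.1672 kcal/day.

4330 Cal/d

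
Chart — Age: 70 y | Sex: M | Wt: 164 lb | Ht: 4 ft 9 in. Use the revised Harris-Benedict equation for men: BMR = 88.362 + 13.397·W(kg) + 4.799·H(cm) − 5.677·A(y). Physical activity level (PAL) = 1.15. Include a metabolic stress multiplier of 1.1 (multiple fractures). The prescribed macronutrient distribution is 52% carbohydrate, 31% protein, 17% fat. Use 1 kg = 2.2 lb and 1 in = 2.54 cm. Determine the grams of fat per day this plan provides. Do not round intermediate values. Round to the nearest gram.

Convert to metric: weight = 164 ÷ 2.2 = 74.5455 kg; height = (4×12 + 9) × 2.54 = 57 × 2.54 = 144.78 cm.
Harris-Benedict: BMR = 88.362 + 13.397(74.5455) + 4.799(144.78) − 5.677(70) = 1384.4567 kcal/day.
TEE = 1384.4567 × 1.15 = 1592.1252 kcal/day.
With stress factor 1.1: 1592.1252 × 1.1 = 1751.3377 kcal/day.
Fat energy = 17% × 1751.3377 = 297.7274 kcal.
Fat = 297.7274 ÷ 9 kcal/g = 33.0808 g.

33 g/day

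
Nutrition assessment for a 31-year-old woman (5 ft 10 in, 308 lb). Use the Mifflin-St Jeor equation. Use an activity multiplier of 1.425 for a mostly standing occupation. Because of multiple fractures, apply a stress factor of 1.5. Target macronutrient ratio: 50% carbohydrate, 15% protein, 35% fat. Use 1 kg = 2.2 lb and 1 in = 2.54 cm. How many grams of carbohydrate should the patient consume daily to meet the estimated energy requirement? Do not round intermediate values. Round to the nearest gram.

587 g/day

Convert to metric: weight = 308 ÷ 2.2 = 140 kg; height = (5×12 + 10) × 2.54 = 70 × 2.54 = 177.8 cm.
Mifflin-St Jeor (female): BMR = 10(140) + 6.25(177.8) − 5(31) − 161 = 1400 + 1111.25 − 155 − 161 = 2195.25 kcal/day.
TEE = 2195.25 × 1.425 = 3128.2313 kcal/day.
With stress factor 1.5: 3128.2313 × 1.5 = 4692.3469 kcal/day.
Carbohydrate energy = 50% × 4692.3469 = 2346.1734 kcal.
Carbohydrate = 2346.1734 ÷ 4 kcal/g = 586.5434 g.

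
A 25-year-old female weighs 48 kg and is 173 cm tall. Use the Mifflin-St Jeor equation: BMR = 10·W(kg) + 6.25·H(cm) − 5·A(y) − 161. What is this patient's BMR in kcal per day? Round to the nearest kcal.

Mifflin-St Jeor (female): BMR = 10(48) + 6.25(173) − 5(25) − 161 = 480 + 1081.25 − 125 − 161 = 1275.25 kcal/day.

1275 kcal per day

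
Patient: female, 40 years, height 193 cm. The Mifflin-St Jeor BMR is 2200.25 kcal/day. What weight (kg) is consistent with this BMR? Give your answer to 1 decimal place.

135.5 kg

2200.25 = 10·W + 6.25(193) − 5(40) − 161
10·W = 2200.25 − 845.25 = 1355, so W = 135.5 kg.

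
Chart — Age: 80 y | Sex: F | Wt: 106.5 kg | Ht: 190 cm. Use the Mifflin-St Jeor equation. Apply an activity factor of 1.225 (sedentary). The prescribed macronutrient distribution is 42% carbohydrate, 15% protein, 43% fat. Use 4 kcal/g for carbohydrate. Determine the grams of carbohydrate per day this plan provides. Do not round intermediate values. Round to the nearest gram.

Mifflin-St Jeor (female): BMR = 10(106.5) + 6.25(190) − 5(80) − 161 = 1065 + 1187.5 − 400 − 161 = 1691.5 kcal/day.
TEE = 1691.5 × 1.225 = 2072.0875 kcal/day.
Carbohydrate energy = 42% × 2072.0875 = 870.2768 kcal.
Carbohydrate = 870.2768 ÷ 4 kcal/g = 217.5692 g.

218 g/day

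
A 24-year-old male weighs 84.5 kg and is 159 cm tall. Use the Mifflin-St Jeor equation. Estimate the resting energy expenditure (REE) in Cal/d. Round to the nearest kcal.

Mifflin-St Jeor (male): BMR = 10(84.5) + 6.25(159) − 5(24) + 5 = 845 + 993.75 − 120 + 5 = 1723.75 kcal/day.

1724 Cal/d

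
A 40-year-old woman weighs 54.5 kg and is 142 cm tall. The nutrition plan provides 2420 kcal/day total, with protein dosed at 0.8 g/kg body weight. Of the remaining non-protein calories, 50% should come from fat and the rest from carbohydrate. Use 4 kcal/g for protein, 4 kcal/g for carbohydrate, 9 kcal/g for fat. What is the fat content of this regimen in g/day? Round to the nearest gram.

125 g/day

Protein = 0.8 × 54.5 = 43.6 g → 43.6 × 4 = 174.4 kcal.
Non-protein calories = 2420 − 174.4 = 2245.6 kcal.
Fat: 50% × 2245.6 = 1122.8 kcal; carbohydrate: 1122.8 kcal.
Fat: 1122.8 kcal ÷ 9 kcal/g = 124.7556 g.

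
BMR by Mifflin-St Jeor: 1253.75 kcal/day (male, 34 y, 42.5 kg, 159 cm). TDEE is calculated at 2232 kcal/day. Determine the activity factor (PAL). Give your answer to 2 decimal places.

1.78

Activity factor = TEE ÷ BMR = 2232 ÷ 1253.75 = 1.78.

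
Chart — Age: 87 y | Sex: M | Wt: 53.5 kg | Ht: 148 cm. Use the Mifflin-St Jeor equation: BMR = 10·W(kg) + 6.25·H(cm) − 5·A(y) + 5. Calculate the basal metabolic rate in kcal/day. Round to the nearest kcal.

1030 kcal/day

Mifflin-St Jeor (male): BMR = 10(53.5) + 6.25(148) − 5(87) + 5 = 535 + 925 − 435 + 5 = 1030 kcal/day.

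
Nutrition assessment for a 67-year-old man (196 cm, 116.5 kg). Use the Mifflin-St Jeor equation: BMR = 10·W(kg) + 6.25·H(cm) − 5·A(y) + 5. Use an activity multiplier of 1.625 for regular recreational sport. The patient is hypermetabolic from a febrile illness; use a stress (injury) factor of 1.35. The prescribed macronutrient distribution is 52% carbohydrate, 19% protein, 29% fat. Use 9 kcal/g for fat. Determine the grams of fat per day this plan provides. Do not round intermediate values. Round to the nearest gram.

Mifflin-St Jeor (male): BMR = 10(116.5) + 6.25(196) − 5(67) + 5 = 1165 + 1225 − 335 + 5 = 2060 kcal/day.
TEE = 2060 × 1.625 = 3347.5 kcal/day.
With stress factor 1.35: 3347.5 × 1.35 = 4519.125 kcal/day.
Fat energy = 29% × 4519.125 = 1310.5463 kcal.
Fat = 1310.5463 ÷ 9 kcal/g = 145.6163 g.

146 g/day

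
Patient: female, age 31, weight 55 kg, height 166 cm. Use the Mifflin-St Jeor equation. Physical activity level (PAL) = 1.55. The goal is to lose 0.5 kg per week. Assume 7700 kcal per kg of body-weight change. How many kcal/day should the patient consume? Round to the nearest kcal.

1421 kcal/day

Mifflin-St Jeor (female): BMR = 10(55) + 6.25(166) − 5(31) − 161 = 550 + 1037.5 − 155 − 161 = 1271.5 kcal/day.
TEE = 1271.5 × 1.55 = 1970.825 kcal/day.
Required daily deficit = 0.5 × 7700 ÷ 7 = 550 kcal/day.
Target intake = 1970.825 − 550 = 1420.825 kcal/day.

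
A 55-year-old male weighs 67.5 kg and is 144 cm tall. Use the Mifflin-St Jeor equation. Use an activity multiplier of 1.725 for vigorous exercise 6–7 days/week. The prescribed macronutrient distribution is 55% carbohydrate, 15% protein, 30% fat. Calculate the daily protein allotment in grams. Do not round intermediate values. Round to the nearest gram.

84 g/day

Mifflin-St Jeor (male): BMR = 10(67.5) + 6.25(144) − 5(55) + 5 = 675 + 900 − 275 + 5 = 1305 kcal/day.
TEE = 1305 × 1.725 = 2251.125 kcal/day.
Protein energy = 15% × 2251.125 = 337.6688 kcal.
Protein = 337.6688 ÷ 4 kcal/g = 84.4172 g.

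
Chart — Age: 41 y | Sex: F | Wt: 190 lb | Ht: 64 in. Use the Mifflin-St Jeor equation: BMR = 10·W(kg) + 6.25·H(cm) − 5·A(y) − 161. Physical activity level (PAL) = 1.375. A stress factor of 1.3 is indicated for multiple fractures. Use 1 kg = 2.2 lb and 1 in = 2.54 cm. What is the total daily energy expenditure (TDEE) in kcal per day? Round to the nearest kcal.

Convert to metric: weight = 190 ÷ 2.2 = 86.3636 kg; height = 64 × 2.54 = 162.56 cm.
Mifflin-St Jeor (female): BMR = 10(86.3636) + 6.25(162.56) − 5(41) − 161 = 863.6364 + 1016 − 205 − 161 = 1513.6364 kcal/day.
TEE = BMR × activity factor = 1513.6364 × 1.375 = 2081.25 kcal/day.
Apply stress factor: 2081.25 × 1.3 = 2705.625 kcal/day.

2706 kcal per day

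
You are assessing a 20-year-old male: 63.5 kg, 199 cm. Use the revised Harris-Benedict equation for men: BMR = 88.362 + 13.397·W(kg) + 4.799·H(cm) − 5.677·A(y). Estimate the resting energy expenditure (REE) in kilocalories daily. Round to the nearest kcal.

1781 kilocalories daily

Harris-Benedict: BMR = 88.362 + 13.397(63.5) + 4.799(199) − 5.677(20) = 1780.5325 kcal/day.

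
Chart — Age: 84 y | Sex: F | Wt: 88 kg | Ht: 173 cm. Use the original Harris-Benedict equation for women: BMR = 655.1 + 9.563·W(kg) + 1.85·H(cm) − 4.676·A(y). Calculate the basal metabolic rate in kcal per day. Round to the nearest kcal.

1424 kcal per day

Harris-Benedict: BMR = 655.1 + 9.563(88) + 1.85(173) − 4.676(84) = 1423.91 kcal/day.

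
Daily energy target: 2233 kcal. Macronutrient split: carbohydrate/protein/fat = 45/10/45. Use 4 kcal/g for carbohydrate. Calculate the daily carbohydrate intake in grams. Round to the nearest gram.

251 g/day

Carbohydrate energy = 45% × 2233 = 1004.85 kcal.
At 4 kcal/g: 1004.85 ÷ 4 = 251.2125 g.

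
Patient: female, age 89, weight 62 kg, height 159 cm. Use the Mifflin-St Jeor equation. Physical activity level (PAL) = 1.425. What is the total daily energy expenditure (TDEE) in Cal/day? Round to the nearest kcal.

1436 Cal/day

Mifflin-St Jeor (female): BMR = 10(62) + 6.25(159) − 5(89) − 161 = 620 + 993.75 − 445 − 161 = 1007.75 kcal/day.
TEE = BMR × activity factor = 1007.75 × 1.425 = 1436.0438 kcal/day.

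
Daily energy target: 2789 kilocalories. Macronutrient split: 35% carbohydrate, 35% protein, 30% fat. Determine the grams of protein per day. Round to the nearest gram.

Protein energy = 35% × 2789 = 976.15 kcal.
At 4 kcal/g: 976.15 ÷ 4 = 244.0375 g.

244 g/day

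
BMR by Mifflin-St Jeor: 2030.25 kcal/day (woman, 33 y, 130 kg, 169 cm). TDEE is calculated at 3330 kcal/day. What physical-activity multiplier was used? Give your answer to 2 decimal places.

1.64

Activity factor = TEE ÷ BMR = 3330 ÷ 2030.25 = 1.64.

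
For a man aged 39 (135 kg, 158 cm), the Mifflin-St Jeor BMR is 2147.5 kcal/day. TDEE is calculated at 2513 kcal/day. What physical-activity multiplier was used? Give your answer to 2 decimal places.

1.17

Activity factor = TEE ÷ BMR = 2513 ÷ 2147.5 = 1.17.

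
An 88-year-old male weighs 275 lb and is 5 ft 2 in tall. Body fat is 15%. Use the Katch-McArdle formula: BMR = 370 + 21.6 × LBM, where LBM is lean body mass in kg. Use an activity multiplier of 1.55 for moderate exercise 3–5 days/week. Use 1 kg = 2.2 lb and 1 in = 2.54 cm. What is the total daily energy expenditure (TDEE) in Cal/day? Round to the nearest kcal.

Convert to metric: weight = 275 ÷ 2.2 = 125 kg; height = (5×12 + 2) × 2.54 = 62 × 2.54 = 157.48 cm.
LBM = 125 × (1 − 0.15) = 106.25 kg. Katch-McArdle: BMR = 370 + 21.6 × 106.25 = 2665 kcal/day.
TEE = BMR × activity factor = 2665 × 1.55 = 4130.75 kcal/day.

4131 Cal/day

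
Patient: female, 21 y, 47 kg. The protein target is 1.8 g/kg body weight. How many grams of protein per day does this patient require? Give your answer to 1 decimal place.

84.6 g/day

Protein = 1.8 g/kg × 47 kg = 84.6 g/day.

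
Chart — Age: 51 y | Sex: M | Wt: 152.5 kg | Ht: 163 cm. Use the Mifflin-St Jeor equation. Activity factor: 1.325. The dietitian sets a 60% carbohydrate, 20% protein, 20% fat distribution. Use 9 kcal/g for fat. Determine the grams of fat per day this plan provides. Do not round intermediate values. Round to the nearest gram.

68 g/day

Mifflin-St Jeor (male): BMR = 10(152.5) + 6.25(163) − 5(51) + 5 = 1525 + 1018.75 − 255 + 5 = 2293.75 kcal/day.
TEE = 2293.75 × 1.325 = 3039.2188 kcal/day.
Fat energy = 20% × 3039.2188 = 607.8438 kcal.
Fat = 607.8438 ÷ 9 kcal/g = 67.5382 g.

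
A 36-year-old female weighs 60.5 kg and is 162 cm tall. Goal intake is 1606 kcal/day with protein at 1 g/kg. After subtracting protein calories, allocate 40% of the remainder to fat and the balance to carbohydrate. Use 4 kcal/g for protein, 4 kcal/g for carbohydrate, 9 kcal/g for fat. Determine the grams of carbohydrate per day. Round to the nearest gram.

Protein = 1 × 60.5 = 60.5 g → 60.5 × 4 = 242 kcal.
Non-protein calories = 1606 − 242 = 1364 kcal.
Fat: 40% × 1364 = 545.6 kcal; carbohydrate: 818.4 kcal.
Carbohydrate: 818.4 kcal ÷ 4 kcal/g = 204.6 g.

205 g/day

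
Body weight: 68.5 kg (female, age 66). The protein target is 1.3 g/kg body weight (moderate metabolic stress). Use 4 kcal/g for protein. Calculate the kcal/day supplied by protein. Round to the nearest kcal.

Protein = 1.3 g/kg × 68.5 kg = 89.05 g/day.
Protein energy = 89.05 g × 4 kcal/g = 356.2 kcal/day.

356 kcal/day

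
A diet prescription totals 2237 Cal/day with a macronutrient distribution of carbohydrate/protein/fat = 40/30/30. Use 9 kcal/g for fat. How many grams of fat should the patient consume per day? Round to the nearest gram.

Fat energy = 30% × 2237 = 671.1 kcal.
At 9 kcal/g: 671.1 ÷ 9 = 74.5667 g.

75 g/day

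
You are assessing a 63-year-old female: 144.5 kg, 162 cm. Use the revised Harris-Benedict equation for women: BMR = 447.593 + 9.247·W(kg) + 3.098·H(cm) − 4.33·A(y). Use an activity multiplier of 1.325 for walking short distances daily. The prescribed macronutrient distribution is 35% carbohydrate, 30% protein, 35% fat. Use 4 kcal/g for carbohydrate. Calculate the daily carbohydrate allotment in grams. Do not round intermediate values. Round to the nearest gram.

233 g/day

Harris-Benedict: BMR = 447.593 + 9.247(144.5) + 3.098(162) − 4.33(63) = 2012.8705 kcal/day.
TEE = 2012.8705 × 1.325 = 2667.0534 kcal/day.
Carbohydrate energy = 35% × 2667.0534 = 933.4687 kcal.
Carbohydrate = 933.4687 ÷ 4 kcal/g = 233.3672 g.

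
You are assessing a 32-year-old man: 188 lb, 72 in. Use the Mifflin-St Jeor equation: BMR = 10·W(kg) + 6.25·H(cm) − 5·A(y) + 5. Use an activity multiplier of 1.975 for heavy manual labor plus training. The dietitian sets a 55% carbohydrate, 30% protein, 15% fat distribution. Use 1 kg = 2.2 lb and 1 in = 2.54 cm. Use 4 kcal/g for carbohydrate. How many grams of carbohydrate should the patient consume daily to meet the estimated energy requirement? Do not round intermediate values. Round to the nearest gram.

Convert to metric: weight = 188 ÷ 2.2 = 85.4545 kg; height = 72 × 2.54 = 182.88 cm.
Mifflin-St Jeor (male): BMR = 10(85.4545) + 6.25(182.88) − 5(32) + 5 = 854.5455 + 1143 − 160 + 5 = 1842.5455 kcal/day.
TEE = 1842.5455 × 1.975 = 3639.0273 kcal/day.
Carbohydrate energy = 55% × 3639.0273 = 2001.465 kcal.
Carbohydrate = 2001.465 ÷ 4 kcal/g = 500.3663 g.

500 g/day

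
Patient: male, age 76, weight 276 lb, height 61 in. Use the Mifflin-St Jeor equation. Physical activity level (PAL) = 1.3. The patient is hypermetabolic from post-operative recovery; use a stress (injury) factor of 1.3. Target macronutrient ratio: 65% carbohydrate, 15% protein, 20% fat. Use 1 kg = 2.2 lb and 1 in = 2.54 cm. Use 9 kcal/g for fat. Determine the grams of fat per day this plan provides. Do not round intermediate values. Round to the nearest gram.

69 g/day

Convert to metric: weight = 276 ÷ 2.2 = 125.4545 kg; height = 61 × 2.54 = 154.94 cm.
Mifflin-St Jeor (male): BMR = 10(125.4545) + 6.25(154.94) − 5(76) + 5 = 1254.5455 + 968.375 − 380 + 5 = 1847.9205 kcal/day.
TEE = 1847.9205 × 1.3 = 2402.2966 kcal/day.
With stress factor 1.3: 2402.2966 × 1.3 = 3122.9856 kcal/day.
Fat energy = 20% × 3122.9856 = 624.5971 kcal.
Fat = 624.5971 ÷ 9 kcal/g = 69.3997 g.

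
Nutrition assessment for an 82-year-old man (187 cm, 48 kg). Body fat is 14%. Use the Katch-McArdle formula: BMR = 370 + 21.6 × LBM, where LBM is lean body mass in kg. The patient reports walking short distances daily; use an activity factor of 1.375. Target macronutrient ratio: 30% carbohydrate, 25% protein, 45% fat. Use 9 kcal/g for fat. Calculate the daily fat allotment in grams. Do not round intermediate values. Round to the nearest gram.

87 g/day

LBM = 48 × (1 − 0.14) = 41.28 kg. Katch-McArdle: BMR = 370 + 21.6 × 41.28 = 1261.648 kcal/day.
TEE = 1261.648 × 1.375 = 1734.766 kcal/day.
Fat energy = 45% × 1734.766 = 780.6447 kcal.
Fat = 780.6447 ÷ 9 kcal/g = 86.7383 g.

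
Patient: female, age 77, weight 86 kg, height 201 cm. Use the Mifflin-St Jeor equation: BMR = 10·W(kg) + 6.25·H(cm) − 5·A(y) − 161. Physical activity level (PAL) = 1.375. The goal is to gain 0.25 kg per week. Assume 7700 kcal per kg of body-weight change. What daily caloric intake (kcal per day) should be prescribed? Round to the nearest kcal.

2434 kcal per day

Mifflin-St Jeor (female): BMR = 10(86) + 6.25(201) − 5(77) − 161 = 860 + 1256.25 − 385 − 161 = 1570.25 kcal/day.
TEE = 1570.25 × 1.375 = 2159.0938 kcal/day.
Required daily surplus = 0.25 × 7700 ÷ 7 = 275 kcal/day.
Target intake = 2159.0938 + 275 = 2434.0938 kcal/day.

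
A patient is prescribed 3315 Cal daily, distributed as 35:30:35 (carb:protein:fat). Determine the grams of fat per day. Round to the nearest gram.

129 g/day

Fat energy = 35% × 3315 = 1160.25 kcal.
At 9 kcal/g: 1160.25 ÷ 9 = 128.9167 g.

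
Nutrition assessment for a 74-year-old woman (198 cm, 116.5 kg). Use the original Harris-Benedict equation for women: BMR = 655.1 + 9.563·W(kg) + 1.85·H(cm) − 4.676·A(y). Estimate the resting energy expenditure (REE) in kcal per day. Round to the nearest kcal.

1789 kcal per day

Harris-Benedict: BMR = 655.1 + 9.563(116.5) + 1.85(198) − 4.676(74) = 1789.4655 kcal/day.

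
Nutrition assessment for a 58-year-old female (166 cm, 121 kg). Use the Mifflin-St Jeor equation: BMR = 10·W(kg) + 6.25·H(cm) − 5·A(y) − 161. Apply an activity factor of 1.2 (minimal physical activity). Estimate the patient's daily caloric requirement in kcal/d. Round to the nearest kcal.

Mifflin-St Jeor (female): BMR = 10(121) + 6.25(166) − 5(58) − 161 = 1210 + 1037.5 − 290 − 161 = 1796.5 kcal/day.
TEE = BMR × activity factor = 1796.5 × 1.2 = 2155.8 kcal/day.

2156 kcal/d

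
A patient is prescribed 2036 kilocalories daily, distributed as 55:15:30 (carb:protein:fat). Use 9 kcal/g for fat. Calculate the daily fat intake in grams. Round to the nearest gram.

68 g/day

Fat energy = 30% × 2036 = 610.8 kcal.
At 9 kcal/g: 610.8 ÷ 9 = 67.8667 g.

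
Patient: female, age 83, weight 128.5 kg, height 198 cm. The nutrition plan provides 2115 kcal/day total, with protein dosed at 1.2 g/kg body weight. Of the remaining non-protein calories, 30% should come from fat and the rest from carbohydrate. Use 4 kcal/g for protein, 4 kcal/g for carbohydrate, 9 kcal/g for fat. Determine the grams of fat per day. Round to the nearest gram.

Protein = 1.2 × 128.5 = 154.2 g → 154.2 × 4 = 616.8 kcal.
Non-protein calories = 2115 − 616.8 = 1498.2 kcal.
Fat: 30% × 1498.2 = 449.46 kcal; carbohydrate: 1048.74 kcal.
Fat: 449.46 kcal ÷ 9 kcal/g = 49.94 g.

50 g/day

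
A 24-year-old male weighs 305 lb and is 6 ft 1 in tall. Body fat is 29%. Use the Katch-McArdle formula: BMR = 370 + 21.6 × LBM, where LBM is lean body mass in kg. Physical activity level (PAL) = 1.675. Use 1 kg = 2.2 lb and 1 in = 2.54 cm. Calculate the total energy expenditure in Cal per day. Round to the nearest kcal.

Convert to metric: weight = 305 ÷ 2.2 = 138.6364 kg; height = (6×12 + 1) × 2.54 = 73 × 2.54 = 185.42 cm.
LBM = 138.6364 × (1 − 0.29) = 98.4318 kg. Katch-McArdle: BMR = 370 + 21.6 × 98.4318 = 2496.1273 kcal/day.
TEE = BMR × activity factor = 2496.1273 × 1.675 = 4181.0132 kcal/day.

4181 Cal per day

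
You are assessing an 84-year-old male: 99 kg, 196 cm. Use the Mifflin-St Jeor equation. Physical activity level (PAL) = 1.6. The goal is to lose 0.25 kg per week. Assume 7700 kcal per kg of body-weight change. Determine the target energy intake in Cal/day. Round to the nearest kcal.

Mifflin-St Jeor (male): BMR = 10(99) + 6.25(196) − 5(84) + 5 = 990 + 1225 − 420 + 5 = 1800 kcal/day.
TEE = 1800 × 1.6 = 2880 kcal/day.
Required daily deficit = 0.25 × 7700 ÷ 7 = 275 kcal/day.
Target intake = 2880 − 275 = 2605 kcal/day.

2605 Cal/day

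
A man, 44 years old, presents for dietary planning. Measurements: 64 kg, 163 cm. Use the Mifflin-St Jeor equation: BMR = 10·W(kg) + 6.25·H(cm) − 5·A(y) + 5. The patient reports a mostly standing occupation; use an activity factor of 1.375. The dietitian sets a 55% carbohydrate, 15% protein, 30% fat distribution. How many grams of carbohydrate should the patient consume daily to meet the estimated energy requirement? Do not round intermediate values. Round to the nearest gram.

Mifflin-St Jeor (male): BMR = 10(64) + 6.25(163) − 5(44) + 5 = 640 + 1018.75 − 220 + 5 = 1443.75 kcal/day.
TEE = 1443.75 × 1.375 = 1985.1563 kcal/day.
Carbohydrate energy = 55% × 1985.1563 = 1091.8359 kcal.
Carbohydrate = 1091.8359 ÷ 4 kcal/g = 272.959 g.

273 g/day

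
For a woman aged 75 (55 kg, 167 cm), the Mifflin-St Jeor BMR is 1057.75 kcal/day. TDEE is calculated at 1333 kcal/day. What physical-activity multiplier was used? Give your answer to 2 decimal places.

Activity factor = TEE ÷ BMR = 1333 ÷ 1057.75 = 1.26.

1.26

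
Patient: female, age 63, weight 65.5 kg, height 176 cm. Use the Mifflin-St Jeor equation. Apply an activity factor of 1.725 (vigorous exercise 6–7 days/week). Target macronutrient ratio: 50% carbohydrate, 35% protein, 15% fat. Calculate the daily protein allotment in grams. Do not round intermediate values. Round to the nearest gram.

Mifflin-St Jeor (female): BMR = 10(65.5) + 6.25(176) − 5(63) − 161 = 655 + 1100 − 315 − 161 = 1279 kcal/day.
TEE = 1279 × 1.725 = 2206.275 kcal/day.
Protein energy = 35% × 2206.275 = 772.1963 kcal.
Protein = 772.1963 ÷ 4 kcal/g = 193.0491 g.

193 g/day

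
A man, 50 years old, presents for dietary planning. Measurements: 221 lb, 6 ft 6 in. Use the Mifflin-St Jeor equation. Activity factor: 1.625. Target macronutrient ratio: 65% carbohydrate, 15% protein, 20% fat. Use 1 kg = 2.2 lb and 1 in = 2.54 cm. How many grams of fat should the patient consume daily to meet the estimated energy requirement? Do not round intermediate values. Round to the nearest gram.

72 g/day

Convert to metric: weight = 221 ÷ 2.2 = 100.4545 kg; height = (6×12 + 6) × 2.54 = 78 × 2.54 = 198.12 cm.
Mifflin-St Jeor (male): BMR = 10(100.4545) + 6.25(198.12) − 5(50) + 5 = 1004.5455 + 1238.25 − 250 + 5 = 1997.7955 kcal/day.
TEE = 1997.7955 × 1.625 = 3246.4176 kcal/day.
Fat energy = 20% × 3246.4176 = 649.2835 kcal.
Fat = 649.2835 ÷ 9 kcal/g = 72.1426 g.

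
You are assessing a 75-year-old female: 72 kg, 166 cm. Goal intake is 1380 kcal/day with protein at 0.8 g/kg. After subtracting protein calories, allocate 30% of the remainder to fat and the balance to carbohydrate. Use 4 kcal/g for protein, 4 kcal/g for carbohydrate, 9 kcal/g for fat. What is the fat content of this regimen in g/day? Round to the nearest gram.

Protein = 0.8 × 72 = 57.6 g → 57.6 × 4 = 230.4 kcal.
Non-protein calories = 1380 − 230.4 = 1149.6 kcal.
Fat: 30% × 1149.6 = 344.88 kcal; carbohydrate: 804.72 kcal.
Fat: 344.88 kcal ÷ 9 kcal/g = 38.32 g.

38 g/day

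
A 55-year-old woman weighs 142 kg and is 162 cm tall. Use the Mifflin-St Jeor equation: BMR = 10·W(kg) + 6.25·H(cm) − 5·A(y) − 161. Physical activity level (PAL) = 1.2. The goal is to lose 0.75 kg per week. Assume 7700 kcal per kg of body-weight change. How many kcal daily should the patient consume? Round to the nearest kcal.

Mifflin-St Jeor (female): BMR = 10(142) + 6.25(162) − 5(55) − 161 = 1420 + 1012.5 − 275 − 161 = 1996.5 kcal/day.
TEE = 1996.5 × 1.2 = 2395.8 kcal/day.
Required daily deficit = 0.75 × 7700 ÷ 7 = 825 kcal/day.
Target intake = 2395.8 − 825 = 1570.8 kcal/day.

1571 kcal daily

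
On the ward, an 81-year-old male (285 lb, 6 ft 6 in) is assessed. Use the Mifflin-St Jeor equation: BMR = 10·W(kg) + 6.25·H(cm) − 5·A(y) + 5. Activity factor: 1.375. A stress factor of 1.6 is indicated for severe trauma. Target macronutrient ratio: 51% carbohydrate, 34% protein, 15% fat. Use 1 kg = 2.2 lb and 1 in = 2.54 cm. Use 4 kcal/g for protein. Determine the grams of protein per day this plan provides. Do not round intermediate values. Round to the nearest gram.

399 g/day

Convert to metric: weight = 285 ÷ 2.2 = 129.5455 kg; height = (6×12 + 6) × 2.54 = 78 × 2.54 = 198.12 cm.
Mifflin-St Jeor (male): BMR = 10(129.5455) + 6.25(198.12) − 5(81) + 5 = 1295.4545 + 1238.25 − 405 + 5 = 2133.7045 kcal/day.
TEE = 2133.7045 × 1.375 = 2933.8437 kcal/day.
With stress factor 1.6: 2933.8437 × 1.6 = 4694.15 kcal/day.
Protein energy = 34% × 4694.15 = 1596.011 kcal.
Protein = 1596.011 ÷ 4 kcal/g = 399.0027 g.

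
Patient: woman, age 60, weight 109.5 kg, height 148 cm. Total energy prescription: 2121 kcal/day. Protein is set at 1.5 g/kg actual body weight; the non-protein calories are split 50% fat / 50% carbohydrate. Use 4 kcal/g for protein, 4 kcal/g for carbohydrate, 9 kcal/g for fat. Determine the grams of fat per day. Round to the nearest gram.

81 g/day

Protein = 1.5 × 109.5 = 164.25 g → 164.25 × 4 = 657 kcal.
Non-protein calories = 2121 − 657 = 1464 kcal.
Fat: 50% × 1464 = 732 kcal; carbohydrate: 732 kcal.
Fat: 732 kcal ÷ 9 kcal/g = 81.3333 g.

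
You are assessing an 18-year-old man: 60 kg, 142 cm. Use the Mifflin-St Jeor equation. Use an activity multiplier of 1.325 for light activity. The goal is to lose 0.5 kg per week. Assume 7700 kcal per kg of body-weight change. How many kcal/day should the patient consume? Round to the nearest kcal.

Mifflin-St Jeor (male): BMR = 10(60) + 6.25(142) − 5(18) + 5 = 600 + 887.5 − 90 + 5 = 1402.5 kcal/day.
TEE = 1402.5 × 1.325 = 1858.3125 kcal/day.
Required daily deficit = 0.5 × 7700 ÷ 7 = 550 kcal/day.
Target intake = 1858.3125 − 550 = 1308.3125 kcal/day.

1308 kcal/day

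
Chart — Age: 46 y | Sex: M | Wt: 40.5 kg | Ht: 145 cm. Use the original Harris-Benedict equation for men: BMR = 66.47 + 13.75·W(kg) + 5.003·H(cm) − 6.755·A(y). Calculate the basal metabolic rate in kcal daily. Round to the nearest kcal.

Harris-Benedict: BMR = 66.47 + 13.75(40.5) + 5.003(145) − 6.755(46) = 1038.05 kcal/day.

1038 kcal daily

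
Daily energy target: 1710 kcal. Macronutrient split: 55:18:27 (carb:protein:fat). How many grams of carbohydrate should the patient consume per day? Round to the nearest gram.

235 g/day

Carbohydrate energy = 55% × 1710 = 940.5 kcal.
At 4 kcal/g: 940.5 ÷ 4 = 235.125 g.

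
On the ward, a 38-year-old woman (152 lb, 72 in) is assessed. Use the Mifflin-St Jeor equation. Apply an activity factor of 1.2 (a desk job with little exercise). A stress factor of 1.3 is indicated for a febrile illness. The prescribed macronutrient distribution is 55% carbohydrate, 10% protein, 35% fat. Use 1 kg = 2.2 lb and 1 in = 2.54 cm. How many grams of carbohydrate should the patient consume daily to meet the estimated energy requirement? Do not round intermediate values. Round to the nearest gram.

318 g/day

Convert to metric: weight = 152 ÷ 2.2 = 69.0909 kg; height = 72 × 2.54 = 182.88 cm.
Mifflin-St Jeor (female): BMR = 10(69.0909) + 6.25(182.88) − 5(38) − 161 = 690.9091 + 1143 − 190 − 161 = 1482.9091 kcal/day.
TEE = 1482.9091 × 1.2 = 1779.4909 kcal/day.
With stress factor 1.3: 1779.4909 × 1.3 = 2313.3382 kcal/day.
Carbohydrate energy = 55% × 2313.3382 = 1272.336 kcal.
Carbohydrate = 1272.336 ÷ 4 kcal/g = 318.084 g.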